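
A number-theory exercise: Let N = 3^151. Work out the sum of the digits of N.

3^151 = 1109965455105380918774102347355089932559419301169168921445553215905244747
Sum of its 73 digits: 315.

315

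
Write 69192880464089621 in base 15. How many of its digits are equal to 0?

2

69192880464089621 in base 15 is 2584609230DC19B.
The digit 0 appears 2 times.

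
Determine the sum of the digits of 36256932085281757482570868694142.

3+6+2+5+6+9+3+2+0+8+5+2+8+1+7+5+7+4+8+2+5+7+0+8+6+8+6+9+4+1+4+2 = 153

153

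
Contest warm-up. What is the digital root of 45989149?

4+5+9+8+9+1+4+9 = 49
4+9 = 13
1+3 = 4

4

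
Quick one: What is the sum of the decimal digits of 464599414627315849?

91

4+6+4+5+9+9+4+1+4+6+2+7+3+1+5+8+4+9 = 91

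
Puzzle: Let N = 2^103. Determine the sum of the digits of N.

110

2^103 = 10141204801825835211973625643008
Sum of its 32 digits: 110.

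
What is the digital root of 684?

6+8+4 = 18
1+8 = 9

9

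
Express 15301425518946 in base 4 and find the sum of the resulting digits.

15301425518946 in base 4 is 3132222210002011211202.
Digit sum: 3+1+3+2+2+2+2+2+1+0+0+0+2+0+1+1+2+1+1+2+0+2 = 30.

30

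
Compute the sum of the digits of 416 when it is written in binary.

3

416 in base 2 is 110100000.
Digit sum: 1+1+0+1+0+0+0+0+0 = 3.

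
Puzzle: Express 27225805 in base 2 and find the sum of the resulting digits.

17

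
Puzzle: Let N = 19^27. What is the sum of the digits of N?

127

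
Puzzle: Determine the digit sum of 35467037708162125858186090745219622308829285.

3+5+4+6+7+0+3+7+7+0+8+1+6+2+1+2+5+8+5+8+1+8+6+0+9+0+7+4+5+2+1+9+6+2+2+3+0+8+8+2+9+2+8+5 = 195

195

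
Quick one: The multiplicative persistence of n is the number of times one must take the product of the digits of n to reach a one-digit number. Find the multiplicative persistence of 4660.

4660 → 0 (1 step)

1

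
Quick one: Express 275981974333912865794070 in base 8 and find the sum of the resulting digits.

78

275981974333912865794070 in base 8 is 72342015072430325103664026.
Digit sum: 7+2+3+4+2+0+1+5+0+7+2+4+3+0+3+2+5+1+0+3+6+6+4+0+2+6 = 78.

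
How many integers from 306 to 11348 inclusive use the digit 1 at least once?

The integers in [306, 11348] that use the digit 1 at least once: 310, 311, 312, 313, 314, 315, …, 11347, 11348.
4649 qualify.

4649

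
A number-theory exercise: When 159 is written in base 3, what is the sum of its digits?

7

159 in base 3 is 12220.
Digit sum: 1+2+2+2+0 = 7.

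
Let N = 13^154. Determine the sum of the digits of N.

751

13^154 = 3525950858900620109463105899171222562671850431367637714145205893940785048238247198985678144023374404975902101139574339606106704430679361478807813893727348338103068614151689
Sum of its 172 digits: 751.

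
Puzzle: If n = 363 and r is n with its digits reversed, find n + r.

Reverse of 363 is 363.
363 + 363 = 726

726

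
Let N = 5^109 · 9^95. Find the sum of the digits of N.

729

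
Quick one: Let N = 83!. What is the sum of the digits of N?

486

83! = 39455239697206586511897471180120610571436503407643446275224357528369751562996629334879591940103770870906880000000000000000000
Sum of its 125 digits: 486.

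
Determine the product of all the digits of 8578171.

15680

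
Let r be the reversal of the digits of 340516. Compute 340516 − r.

Reverse of 340516 is 615043.
340516 − 615043 = -274527

-274527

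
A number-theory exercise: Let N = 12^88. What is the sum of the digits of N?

12^88 = 92885869784266333550318482747592186663612968312311404275495006694290687472567021380958888656896
Sum of its 95 digits: 468.

468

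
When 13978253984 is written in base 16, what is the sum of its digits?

13978253984 in base 16 is 3412B3AA0.
Digit sum: 3+4+1+2+11+3+10+10+0 = 44.

44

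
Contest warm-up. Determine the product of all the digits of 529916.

4860

5×2×9×9×1×6 = 4860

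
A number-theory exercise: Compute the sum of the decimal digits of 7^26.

7^26 = 9387480337647754305649
Sum of its 22 digits: 112.

112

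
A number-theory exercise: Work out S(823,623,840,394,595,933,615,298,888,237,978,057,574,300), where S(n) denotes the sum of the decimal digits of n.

208

8+2+3+6+2+3+8+4+0+3+9+4+5+9+5+9+3+3+6+1+5+2+9+8+8+8+8+2+3+7+9+7+8+0+5+7+5+7+4+3+0+0 = 208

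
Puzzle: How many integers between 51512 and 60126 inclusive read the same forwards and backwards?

The integers in [51512, 60126] that read the same forwards and backwards: 51515, 51615, 51715, 51815, 51915, 52025, …, 60006, 60106.
87 qualify.

87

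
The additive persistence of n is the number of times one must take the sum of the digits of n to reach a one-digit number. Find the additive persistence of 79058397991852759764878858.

79058397991852759764878858 → 164 → 11 → 2 (3 steps)

3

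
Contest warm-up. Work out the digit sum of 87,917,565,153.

8+7+9+1+7+5+6+5+1+5+3 = 57

57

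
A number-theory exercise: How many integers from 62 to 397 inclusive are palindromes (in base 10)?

The integers in [62, 397] that are palindromes (in base 10): 66, 77, 88, 99, 101, 111, …, 383, 393.
34 qualify.

34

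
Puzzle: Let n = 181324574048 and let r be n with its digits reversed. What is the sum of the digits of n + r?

Reversal of 181324574048 is 840475423181; 181324574048 + 840475423181 = 1021799997229.
Digit sum of 1021799997229: 1+0+2+1+7+9+9+9+9+7+2+2+9 = 67.

67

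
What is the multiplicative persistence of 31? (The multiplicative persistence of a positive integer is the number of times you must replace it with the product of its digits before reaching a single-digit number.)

1

31 → 3 (1 step)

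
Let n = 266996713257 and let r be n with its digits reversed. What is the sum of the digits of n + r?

45

Reversal of 266996713257 is 752317699662; 266996713257 + 752317699662 = 1019314412919.
Digit sum of 1019314412919: 1+0+1+9+3+1+4+4+1+2+9+1+9 = 45.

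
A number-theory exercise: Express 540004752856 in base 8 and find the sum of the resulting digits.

58

540004752856 in base 8 is 7667262516730.
Digit sum: 7+6+6+7+2+6+2+5+1+6+7+3+0 = 58.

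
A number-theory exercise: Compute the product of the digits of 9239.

486

9×2×3×9 = 486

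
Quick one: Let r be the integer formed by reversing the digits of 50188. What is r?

Reversing 50188 gives 88105.

88105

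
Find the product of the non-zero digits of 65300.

90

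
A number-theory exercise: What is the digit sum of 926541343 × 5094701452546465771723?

139

926541343 × 5094701452546465771723 = 4720451526026453166035759843989
Sum of its 31 digits: 139.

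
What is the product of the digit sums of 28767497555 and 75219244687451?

4225

S(28767497555) = 2+8+7+6+7+4+9+7+5+5+5 = 65.
S(75219244687451) = 7+5+2+1+9+2+4+4+6+8+7+4+5+1 = 65.
65 · 65 = 4225.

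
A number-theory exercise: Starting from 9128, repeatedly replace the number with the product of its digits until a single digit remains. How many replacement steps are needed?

3

9128 → 144 → 16 → 6 (3 steps)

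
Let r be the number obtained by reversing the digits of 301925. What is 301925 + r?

831028

Reverse of 301925 is 529103.
301925 + 529103 = 831028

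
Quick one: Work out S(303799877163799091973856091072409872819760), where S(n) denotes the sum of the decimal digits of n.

216

3+0+3+7+9+9+8+7+7+1+6+3+7+9+9+0+9+1+9+7+3+8+5+6+0+9+1+0+7+2+4+0+9+8+7+2+8+1+9+7+6+0 = 216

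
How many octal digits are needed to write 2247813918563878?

17

2247813918563878 in base 8 is 77705776610617046, which has 17 digits.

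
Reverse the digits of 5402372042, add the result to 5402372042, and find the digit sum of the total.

40

Reversal of 5402372042 is 2402732045; 5402372042 + 2402732045 = 7805104087.
Digit sum of 7805104087: 7+8+0+5+1+0+4+0+8+7 = 40.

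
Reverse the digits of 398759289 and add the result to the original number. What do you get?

1381717182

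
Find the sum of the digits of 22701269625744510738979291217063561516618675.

2+2+7+0+1+2+6+9+6+2+5+7+4+4+5+1+0+7+3+8+9+7+9+2+9+1+2+1+7+0+6+3+5+6+1+5+1+6+6+1+8+6+7+5 = 194

194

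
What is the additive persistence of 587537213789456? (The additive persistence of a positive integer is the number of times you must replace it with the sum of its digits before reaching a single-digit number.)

2

587537213789456 → 80 → 8 (2 steps)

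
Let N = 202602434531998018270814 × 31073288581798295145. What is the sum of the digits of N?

174

202602434531998018270814 × 31073288581798295145 = 6295523915587670640101188396910146111398030
Sum of its 43 digits: 174.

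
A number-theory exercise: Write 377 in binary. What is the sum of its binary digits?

377 in base 2 is 101111001.
Digit sum: 1+0+1+1+1+1+0+0+1 = 6.

6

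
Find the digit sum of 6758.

6+7+5+8 = 26

26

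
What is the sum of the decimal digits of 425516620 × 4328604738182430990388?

425516620 × 4328604738182430990388 = 1841893257507372978413154248560
Sum of its 31 digits: 139.

139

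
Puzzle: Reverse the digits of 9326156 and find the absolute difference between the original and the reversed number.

Reverse of 9326156 is 6516239.
|9326156 − 6516239| = 2809917

2809917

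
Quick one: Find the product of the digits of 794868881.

6193152

7×9×4×8×6×8×8×8×1 = 6193152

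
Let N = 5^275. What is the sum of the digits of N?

839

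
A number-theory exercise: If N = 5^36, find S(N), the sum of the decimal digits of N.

5^36 = 14551915228366851806640625
Sum of its 26 digits: 109.

109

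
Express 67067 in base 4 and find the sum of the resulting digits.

14

67067 in base 4 is 100113323.
Digit sum: 1+0+0+1+1+3+3+2+3 = 14.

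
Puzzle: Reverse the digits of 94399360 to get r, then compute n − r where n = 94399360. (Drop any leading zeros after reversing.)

88000011

Reverse of 94399360 is 6399349.
94399360 − 6399349 = 88000011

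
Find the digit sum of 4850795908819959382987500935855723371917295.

4+8+5+0+7+9+5+9+0+8+8+1+9+9+5+9+3+8+2+9+8+7+5+0+0+9+3+5+8+5+5+7+2+3+3+7+1+9+1+7+2+9+5 = 229

229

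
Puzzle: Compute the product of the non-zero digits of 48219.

4×8×2×1×9 = 576

576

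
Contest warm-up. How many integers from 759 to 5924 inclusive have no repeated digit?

The integers in [759, 5924] that have no repeated digit: 759, 760, 761, 762, 763, 764, …, 5923, 5924.
2651 qualify.

2651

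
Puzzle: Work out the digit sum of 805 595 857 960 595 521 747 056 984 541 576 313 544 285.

207

8+0+5+5+9+5+8+5+7+9+6+0+5+9+5+5+2+1+7+4+7+0+5+6+9+8+4+5+4+1+5+7+6+3+1+3+5+4+4+2+8+5 = 207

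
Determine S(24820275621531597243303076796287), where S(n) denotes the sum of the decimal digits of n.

136

2+4+8+2+0+2+7+5+6+2+1+5+3+1+5+9+7+2+4+3+3+0+3+0+7+6+7+9+6+2+8+7 = 136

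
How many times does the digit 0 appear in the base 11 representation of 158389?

3

158389 in base 11 is A9000.
The digit 0 appears 3 times.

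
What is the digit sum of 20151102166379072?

2+0+1+5+1+1+0+2+1+6+6+3+7+9+0+7+2 = 53

53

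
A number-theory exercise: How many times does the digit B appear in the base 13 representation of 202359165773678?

2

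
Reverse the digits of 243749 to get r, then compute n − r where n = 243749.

-703593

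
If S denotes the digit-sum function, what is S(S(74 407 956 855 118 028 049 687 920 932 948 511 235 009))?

15

First digit sum: 186.
1+8+6 = 15.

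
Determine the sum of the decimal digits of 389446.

3+8+9+4+4+6 = 34

34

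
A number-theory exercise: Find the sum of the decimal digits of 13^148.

688

13^148 = 730493139235594387402340945989622245809156822109107220556107750263328225384150729599136436520147038131382886942403219105232194692327656113761247626273869203878394321
Sum of its 165 digits: 688.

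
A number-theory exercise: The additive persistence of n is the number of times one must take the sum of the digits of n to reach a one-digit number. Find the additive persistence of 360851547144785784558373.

360851547144785784558373 → 118 → 10 → 1 (3 steps)

3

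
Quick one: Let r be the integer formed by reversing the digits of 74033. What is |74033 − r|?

40986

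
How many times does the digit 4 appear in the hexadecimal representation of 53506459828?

1

53506459828 in base 16 is C753BC8B4.
The digit 4 appears 1 time.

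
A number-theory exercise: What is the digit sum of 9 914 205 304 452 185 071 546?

9+9+1+4+2+0+5+3+0+4+4+5+2+1+8+5+0+7+1+5+4+6 = 85

85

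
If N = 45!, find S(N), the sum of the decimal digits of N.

207

45! = 119622220865480194561963161495657715064383733760000000000
Sum of its 57 digits: 207.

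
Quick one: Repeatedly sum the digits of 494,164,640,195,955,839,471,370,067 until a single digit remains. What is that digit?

4+9+4+1+6+4+6+4+0+1+9+5+9+5+5+8+3+9+4+7+1+3+7+0+0+6+7 = 127
1+2+7 = 10
1+0 = 1

1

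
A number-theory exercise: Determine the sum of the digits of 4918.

4+9+1+8 = 22

22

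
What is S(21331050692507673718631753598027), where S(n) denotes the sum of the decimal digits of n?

132

2+1+3+3+1+0+5+0+6+9+2+5+0+7+6+7+3+7+1+8+6+3+1+7+5+3+5+9+8+0+2+7 = 132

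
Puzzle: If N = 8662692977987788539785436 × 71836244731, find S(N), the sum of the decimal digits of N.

8662692977987788539785436 × 71836244731 = 622295332796245973473503710725537716
Sum of its 36 digits: 159.

159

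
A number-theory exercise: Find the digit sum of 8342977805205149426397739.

124

8+3+4+2+9+7+7+8+0+5+2+0+5+1+4+9+4+2+6+3+9+7+7+3+9 = 124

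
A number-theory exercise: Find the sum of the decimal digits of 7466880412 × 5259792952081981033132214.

173

7466880412 × 5259792952081981033132214 = 39274244965076598794450451722792168
Sum of its 35 digits: 173.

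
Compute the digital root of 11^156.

The digital root of n equals n mod 9 (or 9 when 9 | n), so we need 11^156 mod 9.
11^156 ≡ 1 (mod 9), so the digital root is 1.

1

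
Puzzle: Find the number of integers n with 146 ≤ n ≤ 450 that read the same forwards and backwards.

30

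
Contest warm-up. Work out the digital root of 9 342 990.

9+3+4+2+9+9+0 = 36
3+6 = 9

9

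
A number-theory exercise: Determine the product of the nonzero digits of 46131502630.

12960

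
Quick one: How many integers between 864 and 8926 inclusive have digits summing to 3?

The integers in [864, 8926] that have digits summing to 3: 1002, 1011, 1020, 1101, 1110, 1200, 2001, 2010, 2100, 3000.
10 qualify.

10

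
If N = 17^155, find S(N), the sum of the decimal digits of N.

17^155 = 52430356853133485107699191114160229408207441300779973945861480677285726321194533749296744017317718420485665241962084438011559452213304663041332329102499334828771449002141110892917081840777393
Sum of its 191 digits: 791.

791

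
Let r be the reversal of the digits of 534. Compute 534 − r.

99

Reverse of 534 is 435.
534 − 435 = 99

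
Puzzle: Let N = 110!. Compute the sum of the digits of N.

110! = 15882455415227429404253703127090772871724410234473563207581748318444567162948183030959960131517678520479243672638179990208521148623422266876757623911219200000000000000000000000000
Sum of its 179 digits: 657.

657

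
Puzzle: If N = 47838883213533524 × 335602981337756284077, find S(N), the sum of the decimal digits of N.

174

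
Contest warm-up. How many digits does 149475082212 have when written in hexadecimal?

10

149475082212 in base 16 is 22CD68BFE4, which has 10 digits.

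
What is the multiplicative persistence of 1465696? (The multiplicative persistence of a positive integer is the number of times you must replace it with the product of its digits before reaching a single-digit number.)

1465696 → 38880 → 0 (2 steps)

2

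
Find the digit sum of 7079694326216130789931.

7+0+7+9+6+9+4+3+2+6+2+1+6+1+3+0+7+8+9+9+3+1 = 103

103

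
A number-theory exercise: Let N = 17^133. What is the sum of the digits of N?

710

17^133 = 44638186597913863362049357957536682141766237605249012993900587266909922113284335391486587268950389323032244095153220313386761676544082610891200286629235304283501137
Sum of its 164 digits: 710.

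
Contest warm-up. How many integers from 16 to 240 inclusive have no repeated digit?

173

The integers in [16, 240] that have no repeated digit: 16, 17, 18, 19, 20, 21, …, 239, 240.
173 qualify.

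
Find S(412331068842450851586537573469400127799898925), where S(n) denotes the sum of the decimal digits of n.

4+1+2+3+3+1+0+6+8+8+4+2+4+5+0+8+5+1+5+8+6+5+3+7+5+7+3+4+6+9+4+0+0+1+2+7+7+9+9+8+9+8+9+2+5 = 213

213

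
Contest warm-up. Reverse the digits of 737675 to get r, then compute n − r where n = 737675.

Reverse of 737675 is 576737.
737675 − 576737 = 160938

160938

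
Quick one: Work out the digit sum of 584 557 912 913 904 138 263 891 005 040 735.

5+8+4+5+5+7+9+1+2+9+1+3+9+0+4+1+3+8+2+6+3+8+9+1+0+0+5+0+4+0+7+3+5 = 137

137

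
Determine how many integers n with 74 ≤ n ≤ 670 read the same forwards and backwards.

60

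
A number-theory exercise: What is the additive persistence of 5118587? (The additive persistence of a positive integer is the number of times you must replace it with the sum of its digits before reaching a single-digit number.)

5118587 → 35 → 8 (2 steps)

2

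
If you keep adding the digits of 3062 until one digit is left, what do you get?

2

3+0+6+2 = 11
1+1 = 2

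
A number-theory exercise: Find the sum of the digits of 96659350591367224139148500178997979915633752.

9+6+6+5+9+3+5+0+5+9+1+3+6+7+2+2+4+1+3+9+1+4+8+5+0+0+1+7+8+9+9+7+9+7+9+9+1+5+6+3+3+7+5+2 = 220

220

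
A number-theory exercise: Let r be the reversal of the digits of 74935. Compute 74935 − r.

Reverse of 74935 is 53947.
74935 − 53947 = 20988

20988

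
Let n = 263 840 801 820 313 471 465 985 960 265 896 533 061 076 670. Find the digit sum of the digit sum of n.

13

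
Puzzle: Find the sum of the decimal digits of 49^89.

628

49^89 = 2675784431388739822912479195873535006777575546428377894186361016610060132844501148420511053019793063406241229031720237861254267757764404192017148214449
Sum of its 151 digits: 628.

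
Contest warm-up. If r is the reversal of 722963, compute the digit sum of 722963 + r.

22

Reversal of 722963 is 369227; 722963 + 369227 = 1092190.
Digit sum of 1092190: 1+0+9+2+1+9+0 = 22.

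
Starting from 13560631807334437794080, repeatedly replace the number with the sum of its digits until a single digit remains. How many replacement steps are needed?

3

13560631807334437794080 → 92 → 11 → 2 (3 steps)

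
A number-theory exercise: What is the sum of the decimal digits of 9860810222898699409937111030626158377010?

171

9+8+6+0+8+1+0+2+2+2+8+9+8+6+9+9+4+0+9+9+3+7+1+1+1+0+3+0+6+2+6+1+5+8+3+7+7+0+1+0 = 171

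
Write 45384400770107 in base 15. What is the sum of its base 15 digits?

45384400770107 in base 15 is 53A844607C22.
Digit sum: 5+3+10+8+4+4+6+0+7+12+2+2 = 63.

63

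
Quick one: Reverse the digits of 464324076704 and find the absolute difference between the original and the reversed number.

56653653240

Reverse of 464324076704 is 407670423464.
|464324076704 − 407670423464| = 56653653240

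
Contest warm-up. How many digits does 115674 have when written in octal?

6

115674 in base 8 is 341732, which has 6 digits.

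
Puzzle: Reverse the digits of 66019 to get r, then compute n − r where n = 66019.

-25047

Reverse of 66019 is 91066.
66019 − 91066 = -25047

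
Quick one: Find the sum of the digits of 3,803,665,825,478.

65

3+8+0+3+6+6+5+8+2+5+4+7+8 = 65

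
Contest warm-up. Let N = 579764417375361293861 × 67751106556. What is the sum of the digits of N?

173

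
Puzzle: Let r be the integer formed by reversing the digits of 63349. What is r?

94336

Reversing 63349 gives 94336.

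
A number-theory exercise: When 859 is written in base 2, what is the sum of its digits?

7

859 in base 2 is 1101011011.
Digit sum: 1+1+0+1+0+1+1+0+1+1 = 7.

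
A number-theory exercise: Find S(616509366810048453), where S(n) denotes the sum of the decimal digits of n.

6+1+6+5+0+9+3+6+6+8+1+0+0+4+8+4+5+3 = 75

75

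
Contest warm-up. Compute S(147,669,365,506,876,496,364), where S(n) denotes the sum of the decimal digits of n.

1+4+7+6+6+9+3+6+5+5+0+6+8+7+6+4+9+6+3+6+4 = 111

111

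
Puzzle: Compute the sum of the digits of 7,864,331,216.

41

7+8+6+4+3+3+1+2+1+6 = 41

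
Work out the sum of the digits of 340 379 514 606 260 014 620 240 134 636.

3+4+0+3+7+9+5+1+4+6+0+6+2+6+0+0+1+4+6+2+0+2+4+0+1+3+4+6+3+6 = 98

98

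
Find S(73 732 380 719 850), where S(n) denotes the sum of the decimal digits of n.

7+3+7+3+2+3+8+0+7+1+9+8+5+0 = 63

63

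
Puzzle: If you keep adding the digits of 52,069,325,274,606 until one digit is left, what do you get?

3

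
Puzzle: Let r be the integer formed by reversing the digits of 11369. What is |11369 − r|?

Reverse of 11369 is 96311.
|11369 − 96311| = 84942

84942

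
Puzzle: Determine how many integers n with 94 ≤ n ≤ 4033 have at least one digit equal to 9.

The integers in [94, 4033] that have at least one digit equal to 9: 94, 95, 96, 97, 98, 99, …, 4019, 4029.
1074 qualify.

1074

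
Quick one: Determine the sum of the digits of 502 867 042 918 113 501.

63

5+0+2+8+6+7+0+4+2+9+1+8+1+1+3+5+0+1 = 63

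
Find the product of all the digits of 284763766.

2032128

2×8×4×7×6×3×7×6×6 = 2032128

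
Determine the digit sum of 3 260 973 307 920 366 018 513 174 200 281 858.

3+2+6+0+9+7+3+3+0+7+9+2+0+3+6+6+0+1+8+5+1+3+1+7+4+2+0+0+2+8+1+8+5+8 = 130

130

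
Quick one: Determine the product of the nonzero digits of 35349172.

22680

3×5×3×4×9×1×7×2 = 22680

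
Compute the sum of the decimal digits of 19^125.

19^125 = 6985542176085217222851596560258580948420433440428974096385224930781994780974024536243893621456715550276088843210040689109537673913336015951278562374199998902499
Sum of its 160 digits: 739.

739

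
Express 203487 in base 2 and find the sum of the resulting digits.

203487 in base 2 is 110001101011011111.
Digit sum: 1+1+0+0+0+1+1+0+1+0+1+1+0+1+1+1+1+1 = 12.

12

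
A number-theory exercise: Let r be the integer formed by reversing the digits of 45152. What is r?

Reversing 45152 gives 25154.

25154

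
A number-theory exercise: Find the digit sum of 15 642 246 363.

42

1+5+6+4+2+2+4+6+3+6+3 = 42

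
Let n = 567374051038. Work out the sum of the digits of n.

49

5+6+7+3+7+4+0+5+1+0+3+8 = 49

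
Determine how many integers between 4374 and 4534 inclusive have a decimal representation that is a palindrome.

1

The integers in [4374, 4534] that have a decimal representation that is a palindrome: 4444.
1 qualifies.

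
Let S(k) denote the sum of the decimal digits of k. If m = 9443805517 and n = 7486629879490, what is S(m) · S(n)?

S(9443805517) = 9+4+4+3+8+0+5+5+1+7 = 46.
S(7486629879490) = 7+4+8+6+6+2+9+8+7+9+4+9+0 = 79.
46 · 79 = 3634.

3634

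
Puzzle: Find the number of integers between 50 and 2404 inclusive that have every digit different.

The integers in [50, 2404] that have every digit different: 50, 51, 52, 53, 54, 56, …, 2401, 2403.
1367 qualify.

1367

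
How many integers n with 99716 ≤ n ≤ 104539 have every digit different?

490

The integers in [99716, 104539] that have every digit different: 102345, 102346, 102347, 102348, 102349, 102354, …, 104538, 104539.
490 qualify.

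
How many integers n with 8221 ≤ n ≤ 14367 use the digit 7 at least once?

1650

The integers in [8221, 14367] that use the digit 7 at least once: 8227, 8237, 8247, 8257, 8267, 8270, …, 14357, 14367.
1650 qualify.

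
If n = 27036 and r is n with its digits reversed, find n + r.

Reverse of 27036 is 63072.
27036 + 63072 = 90108

90108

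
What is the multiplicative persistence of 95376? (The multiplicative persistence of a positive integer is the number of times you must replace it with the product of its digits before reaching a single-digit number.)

2

95376 → 5670 → 0 (2 steps)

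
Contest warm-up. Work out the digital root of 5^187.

The digital root of n equals n mod 9 (or 9 when 9 | n), so we need 5^187 mod 9.
5^187 ≡ 5 (mod 9), so the digital root is 5.

5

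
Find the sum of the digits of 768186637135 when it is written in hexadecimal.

100

768186637135 in base 16 is B2DB7DDB4F.
Digit sum: 11+2+13+11+7+13+13+11+4+15 = 100.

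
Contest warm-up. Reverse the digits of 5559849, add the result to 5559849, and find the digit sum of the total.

27

Reversal of 5559849 is 9489555; 5559849 + 9489555 = 15049404.
Digit sum of 15049404: 1+5+0+4+9+4+0+4 = 27.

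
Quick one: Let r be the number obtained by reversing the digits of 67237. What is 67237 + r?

140513

Reverse of 67237 is 73276.
67237 + 73276 = 140513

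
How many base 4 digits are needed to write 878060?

878060 in base 4 is 3112113230, which has 10 digits.

10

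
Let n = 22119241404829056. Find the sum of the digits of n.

2+2+1+1+9+2+4+1+4+0+4+8+2+9+0+5+6 = 60

60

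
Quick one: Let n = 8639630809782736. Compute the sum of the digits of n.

85

8+6+3+9+6+3+0+8+0+9+7+8+2+7+3+6 = 85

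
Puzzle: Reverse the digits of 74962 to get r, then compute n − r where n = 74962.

Reverse of 74962 is 26947.
74962 − 26947 = 48015

48015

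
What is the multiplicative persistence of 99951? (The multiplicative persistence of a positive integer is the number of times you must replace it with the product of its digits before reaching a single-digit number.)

3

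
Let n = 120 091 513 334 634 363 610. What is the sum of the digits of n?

1+2+0+0+9+1+5+1+3+3+3+4+6+3+4+3+6+3+6+1+0 = 64

64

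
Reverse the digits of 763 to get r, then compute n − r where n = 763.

Reverse of 763 is 367.
763 − 367 = 396

396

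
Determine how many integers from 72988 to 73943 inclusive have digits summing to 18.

The integers in [72988, 73943] that have digits summing to 18: 73008, 73017, 73026, 73035, 73044, 73053, …, 73710, 73800.
45 qualify.

45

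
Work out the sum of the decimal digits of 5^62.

187

5^62 = 21684043449710088680149056017398834228515625
Sum of its 44 digits: 187.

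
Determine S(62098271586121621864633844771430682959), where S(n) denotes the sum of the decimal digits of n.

174

6+2+0+9+8+2+7+1+5+8+6+1+2+1+6+2+1+8+6+4+6+3+3+8+4+4+7+7+1+4+3+0+6+8+2+9+5+9 = 174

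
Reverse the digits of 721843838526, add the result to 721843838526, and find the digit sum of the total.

60

Reversal of 721843838526 is 625838348127; 721843838526 + 625838348127 = 1347682186653.
Digit sum of 1347682186653: 1+3+4+7+6+8+2+1+8+6+6+5+3 = 60.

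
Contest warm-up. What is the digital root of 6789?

3

6+7+8+9 = 30
3+0 = 3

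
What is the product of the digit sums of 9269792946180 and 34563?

S(9269792946180) = 9+2+6+9+7+9+2+9+4+6+1+8+0 = 72.
S(34563) = 3+4+5+6+3 = 21.
72 · 21 = 1512.

1512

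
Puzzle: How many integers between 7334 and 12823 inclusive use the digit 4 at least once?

1530

The integers in [7334, 12823] that use the digit 4 at least once: 7334, 7340, 7341, 7342, 7343, 7344, …, 12804, 12814.
1530 qualify.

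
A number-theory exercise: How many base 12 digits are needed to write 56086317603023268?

16

56086317603023268 in base 12 is 3782554124857970, which has 16 digits.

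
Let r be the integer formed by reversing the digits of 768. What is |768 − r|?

99

Reverse of 768 is 867.
|768 − 867| = 99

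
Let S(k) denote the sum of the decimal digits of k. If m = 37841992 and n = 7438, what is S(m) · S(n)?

946

S(37841992) = 3+7+8+4+1+9+9+2 = 43.
S(7438) = 7+4+3+8 = 22.
43 · 22 = 946.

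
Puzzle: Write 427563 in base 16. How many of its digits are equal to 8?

1

427563 in base 16 is 6862B.
The digit 8 appears 1 time.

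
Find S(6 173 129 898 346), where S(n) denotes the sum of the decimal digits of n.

67

6+1+7+3+1+2+9+8+9+8+3+4+6 = 67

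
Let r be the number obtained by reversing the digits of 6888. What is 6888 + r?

Reverse of 6888 is 8886.
6888 + 8886 = 15774

15774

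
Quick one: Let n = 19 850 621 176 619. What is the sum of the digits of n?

62

1+9+8+5+0+6+2+1+1+7+6+6+1+9 = 62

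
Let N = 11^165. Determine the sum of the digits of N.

728

11^165 = 6757608868127138237956101822940166411181979534273109608631709075161260929382960807182359534791920266112494904561625312116392006440922720311349424164410981955288699247434651
Sum of its 172 digits: 728.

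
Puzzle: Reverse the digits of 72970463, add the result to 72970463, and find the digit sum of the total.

Reversal of 72970463 is 36407927; 72970463 + 36407927 = 109378390.
Digit sum of 109378390: 1+0+9+3+7+8+3+9+0 = 40.

40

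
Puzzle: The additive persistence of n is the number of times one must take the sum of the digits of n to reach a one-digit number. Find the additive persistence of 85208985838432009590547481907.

2

85208985838432009590547481907 → 141 → 6 (2 steps)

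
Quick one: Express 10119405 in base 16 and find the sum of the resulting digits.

10119405 in base 16 is 9A68ED.
Digit sum: 9+10+6+8+14+13 = 60.

60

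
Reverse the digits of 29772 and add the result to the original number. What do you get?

Reverse of 29772 is 27792.
29772 + 27792 = 57564

57564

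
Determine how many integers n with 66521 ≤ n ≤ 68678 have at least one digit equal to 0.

The integers in [66521, 68678] that have at least one digit equal to 0: 66530, 66540, 66550, 66560, 66570, 66580, …, 68660, 68670.
566 qualify.

566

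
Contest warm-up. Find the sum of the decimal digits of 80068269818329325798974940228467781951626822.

8+0+0+6+8+2+6+9+8+1+8+3+2+9+3+2+5+7+9+8+9+7+4+9+4+0+2+2+8+4+6+7+7+8+1+9+5+1+6+2+6+8+2+2 = 223

223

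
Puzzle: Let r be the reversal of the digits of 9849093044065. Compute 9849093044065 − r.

4244689134576

Reverse of 9849093044065 is 5604403909489.
9849093044065 − 5604403909489 = 4244689134576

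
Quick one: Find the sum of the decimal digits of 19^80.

433

19^80 = 1996586251464506635890620712520167111140046472389308873127642730263440424876828325289993051785145582401
Sum of its 103 digits: 433.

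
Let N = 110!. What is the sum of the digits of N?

657

110! = 15882455415227429404253703127090772871724410234473563207581748318444567162948183030959960131517678520479243672638179990208521148623422266876757623911219200000000000000000000000000
Sum of its 179 digits: 657.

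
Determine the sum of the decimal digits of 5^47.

5^47 = 710542735760100185871124267578125
Sum of its 33 digits: 128.

128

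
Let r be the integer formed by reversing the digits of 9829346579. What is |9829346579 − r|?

72907290

Reverse of 9829346579 is 9756439289.
|9829346579 − 9756439289| = 72907290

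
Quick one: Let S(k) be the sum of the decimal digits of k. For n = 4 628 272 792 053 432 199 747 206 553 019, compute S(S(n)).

8

First digit sum: 134.
1+3+4 = 8.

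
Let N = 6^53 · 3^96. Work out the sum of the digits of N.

396

6^53 · 3^96 = 1110853335557048113941930630597852728913717182163467651539590705039867198713986428174336
Sum of its 88 digits: 396.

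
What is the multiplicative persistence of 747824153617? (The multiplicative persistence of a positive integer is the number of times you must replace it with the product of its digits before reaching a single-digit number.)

2

747824153617 → 7902720 → 0 (2 steps)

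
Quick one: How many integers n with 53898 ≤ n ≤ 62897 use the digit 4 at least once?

3168

The integers in [53898, 62897] that use the digit 4 at least once: 53904, 53914, 53924, 53934, 53940, 53941, …, 62884, 62894.
3168 qualify.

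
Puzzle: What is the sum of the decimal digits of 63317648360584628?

80

6+3+3+1+7+6+4+8+3+6+0+5+8+4+6+2+8 = 80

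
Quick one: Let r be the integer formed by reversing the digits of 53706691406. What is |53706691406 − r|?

Reverse of 53706691406 is 60419660735.
|53706691406 − 60419660735| = 6712969329

6712969329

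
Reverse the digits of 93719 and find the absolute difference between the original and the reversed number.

Reverse of 93719 is 91739.
|93719 − 91739| = 1980

1980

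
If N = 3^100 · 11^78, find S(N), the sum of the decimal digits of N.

3^100 · 11^78 = 872478862859485462970433831947095335341193216856201727354957301683128561380594523692629671198072760976833231668079611284747909081
Sum of its 129 digits: 603.

603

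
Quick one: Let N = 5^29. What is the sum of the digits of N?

5^29 = 186264514923095703125
Sum of its 21 digits: 83.

83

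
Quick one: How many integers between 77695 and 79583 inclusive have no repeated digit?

The integers in [77695, 79583] that have no repeated digit: 78012, 78013, 78014, 78015, 78016, 78019, …, 79582, 79583.
586 qualify.

586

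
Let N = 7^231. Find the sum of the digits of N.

7^231 = 1650620533198901179310037038121881423612989614854792506879607291732340247581181223038364617346535400863632889379224683855291704803806067504996928765926119007966605255986600766253243088393552202743
Sum of its 196 digits: 856.

856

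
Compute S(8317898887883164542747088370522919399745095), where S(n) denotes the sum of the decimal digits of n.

8+3+1+7+8+9+8+8+8+7+8+8+3+1+6+4+5+4+2+7+4+7+0+8+8+3+7+0+5+2+2+9+1+9+3+9+9+7+4+5+0+9+5 = 231

231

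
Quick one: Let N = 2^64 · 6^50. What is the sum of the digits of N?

270

2^64 · 6^50 = 14910157864963522188619915715121260666760646825175590895616
Sum of its 59 digits: 270.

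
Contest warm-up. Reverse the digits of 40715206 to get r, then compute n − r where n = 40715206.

-19536498

Reverse of 40715206 is 60251704.
40715206 − 60251704 = -19536498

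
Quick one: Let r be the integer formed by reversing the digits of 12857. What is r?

75821

Reversing 12857 gives 75821.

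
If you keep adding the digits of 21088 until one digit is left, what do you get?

2+1+0+8+8 = 19
1+9 = 10
1+0 = 1
(Equivalently, 21088 mod 9 = 1.)

1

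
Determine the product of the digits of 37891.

3×7×8×9×1 = 1512

1512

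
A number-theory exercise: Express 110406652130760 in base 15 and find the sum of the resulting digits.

110406652130760 in base 15 is CB6DE510CC40.
Digit sum: 12+11+6+13+14+5+1+0+12+12+4+0 = 90.

90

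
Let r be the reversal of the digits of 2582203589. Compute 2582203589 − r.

-7270819263

Reverse of 2582203589 is 9853022852.
2582203589 − 9853022852 = -7270819263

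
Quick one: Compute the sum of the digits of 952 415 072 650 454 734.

73

9+5+2+4+1+5+0+7+2+6+5+0+4+5+4+7+3+4 = 73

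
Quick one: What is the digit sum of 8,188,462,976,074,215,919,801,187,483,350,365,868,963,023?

8+1+8+8+4+6+2+9+7+6+0+7+4+2+1+5+9+1+9+8+0+1+1+8+7+4+8+3+3+5+0+3+6+5+8+6+8+9+6+3+0+2+3 = 204

204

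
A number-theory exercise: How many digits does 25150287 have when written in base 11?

25150287 in base 11 is 13218868, which has 8 digits.

8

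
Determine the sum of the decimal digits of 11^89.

11^89 = 483002055622570383664267456364574754071181656407158782767949026586725305877021836781302416491
Sum of its 93 digits: 410.

410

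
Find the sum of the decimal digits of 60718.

22

6+0+7+1+8 = 22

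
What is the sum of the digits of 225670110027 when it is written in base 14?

225670110027 in base 14 is ACCB461A55.
Digit sum: 10+12+12+11+4+6+1+10+5+5 = 76.

76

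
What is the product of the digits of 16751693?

34020

1×6×7×5×1×6×9×3 = 34020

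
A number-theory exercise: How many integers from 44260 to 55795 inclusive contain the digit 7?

The integers in [44260, 55795] that contain the digit 7: 44267, 44270, 44271, 44272, 44273, 44274, …, 55794, 55795.
3895 qualify.

3895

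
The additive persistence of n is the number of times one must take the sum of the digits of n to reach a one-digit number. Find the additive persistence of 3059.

3059 → 17 → 8 (2 steps)

2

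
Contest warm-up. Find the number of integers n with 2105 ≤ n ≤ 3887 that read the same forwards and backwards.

18

The integers in [2105, 3887] that read the same forwards and backwards: 2112, 2222, 2332, 2442, 2552, 2662, …, 3773, 3883.
18 qualify.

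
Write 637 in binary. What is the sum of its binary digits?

7

637 in base 2 is 1001111101.
Digit sum: 1+0+0+1+1+1+1+1+0+1 = 7.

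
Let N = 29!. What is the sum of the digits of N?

29! = 8841761993739701954543616000000
Sum of its 31 digits: 126.

126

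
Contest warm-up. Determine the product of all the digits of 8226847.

8×2×2×6×8×4×7 = 43008

43008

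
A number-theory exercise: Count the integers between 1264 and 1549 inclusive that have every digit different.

166

The integers in [1264, 1549] that have every digit different: 1264, 1265, 1267, 1268, 1269, 1270, …, 1548, 1549.
166 qualify.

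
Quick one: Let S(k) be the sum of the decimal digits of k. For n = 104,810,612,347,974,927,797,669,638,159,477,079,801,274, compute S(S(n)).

9

First digit sum: 207.
2+0+7 = 9.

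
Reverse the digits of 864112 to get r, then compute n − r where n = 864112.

Reverse of 864112 is 211468.
864112 − 211468 = 652644

652644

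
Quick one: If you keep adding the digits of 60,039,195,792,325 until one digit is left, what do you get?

6+0+0+3+9+1+9+5+7+9+2+3+2+5 = 61
6+1 = 7

7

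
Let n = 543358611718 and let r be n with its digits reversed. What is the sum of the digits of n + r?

50

Reversal of 543358611718 is 817116853345; 543358611718 + 817116853345 = 1360475465063.
Digit sum of 1360475465063: 1+3+6+0+4+7+5+4+6+5+0+6+3 = 50.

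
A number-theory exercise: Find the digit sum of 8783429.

41

8+7+8+3+4+2+9 = 41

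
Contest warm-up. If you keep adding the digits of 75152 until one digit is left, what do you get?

7+5+1+5+2 = 20
2+0 = 2

2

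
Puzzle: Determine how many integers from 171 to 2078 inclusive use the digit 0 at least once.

The integers in [171, 2078] that use the digit 0 at least once: 180, 190, 200, 201, 202, 203, …, 2077, 2078.
504 qualify.

504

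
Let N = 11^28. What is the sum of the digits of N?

124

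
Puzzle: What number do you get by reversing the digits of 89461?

16498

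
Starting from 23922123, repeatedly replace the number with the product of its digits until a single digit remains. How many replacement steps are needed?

3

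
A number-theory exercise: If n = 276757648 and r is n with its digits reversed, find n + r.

1123515320

Reverse of 276757648 is 846757672.
276757648 + 846757672 = 1123515320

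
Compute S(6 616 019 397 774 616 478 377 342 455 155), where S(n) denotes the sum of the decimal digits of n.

6+6+1+6+0+1+9+3+9+7+7+7+4+6+1+6+4+7+8+3+7+7+3+4+2+4+5+5+1+5+5 = 149

149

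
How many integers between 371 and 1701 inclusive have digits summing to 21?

The integers in [371, 1701] that have digits summing to 21: 399, 489, 498, 579, 588, 597, …, 1686, 1695.
43 qualify.

43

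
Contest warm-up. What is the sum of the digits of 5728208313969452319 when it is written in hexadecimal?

5728208313969452319 in base 16 is 4F7EAF1CB996A51F.
Digit sum: 4+15+7+14+10+15+1+12+11+9+9+6+10+5+1+15 = 144.

144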